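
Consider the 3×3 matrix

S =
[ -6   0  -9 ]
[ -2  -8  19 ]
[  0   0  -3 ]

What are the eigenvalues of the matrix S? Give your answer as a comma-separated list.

Compute the characteristic polynomial p(λ) = det(λI - S).
Cofactor expansion gives p(λ) = λ^3 + 17λ^2 + 90λ + 144.
Since p(-8) = 0, λ = -8 is a root.
Factor out (λ + 8): p(λ) = (λ + 8)·(λ^2 + 9λ + 18).
The quadratic factors as (λ + 6)·(λ + 3).
Eigenvalues: -8, -6, -3.

-8, -6, -3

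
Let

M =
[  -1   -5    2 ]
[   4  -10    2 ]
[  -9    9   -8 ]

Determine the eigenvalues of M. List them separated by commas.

Set up det(rI - M) = 0.
Cofactor expansion gives p(r) = r^3 + 19r^2 + 118r + 240.
Rational-root test: r = -5 gives p(-5) = 0.
Factor out (r + 5): p(r) = (r + 5)·(r^2 + 14r + 48).
The quadratic factors as (r + 8)·(r + 6).
Eigenvalues: -8, -6, -5.

-8, -6, -5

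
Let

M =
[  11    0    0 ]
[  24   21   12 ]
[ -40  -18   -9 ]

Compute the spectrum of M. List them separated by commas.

3, 9, 11

The characteristic polynomial is p(r) = det(rI - M).
Cofactor expansion gives p(r) = r^3 - 23r^2 + 159r - 297.
Rational-root test: r = 9 gives p(9) = 0.
Factor out (r - 9): p(r) = (r - 9)·(r^2 - 14r + 33).
The quadratic factors as (r - 3)·(r - 11).
Eigenvalues: 3, 9, 11.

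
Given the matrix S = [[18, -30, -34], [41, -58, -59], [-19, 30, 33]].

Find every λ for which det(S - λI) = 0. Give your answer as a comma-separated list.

Set up det(lambda·I - S) = 0.
Expanding the 3×3 determinant: p(lambda) = lambda^3 + 7·lambda^2 - 10·lambda - 16.
Try lambda = -1: p(-1) = 0, so -1 is a root.
Factor out (lambda + 1): p(lambda) = (lambda + 1)·(lambda^2 + 6·lambda - 16).
The quadratic factors as (lambda + 8)·(lambda - 2).
Eigenvalues: -8, -1, 2.

-8, -1, 2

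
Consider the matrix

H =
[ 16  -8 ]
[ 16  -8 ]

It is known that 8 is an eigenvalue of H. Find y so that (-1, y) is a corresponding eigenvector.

We need (H - 8I)v = 0.
H - 8I = [[8, -8], [16, -16]].
Row 1: (8)·-1 + (-8)·y = 0
Row 2: (16)·-1 + (-16)·y = 0
Solving gives y = -1.
Check: H·(-1, -1) = (-8, -8) = 8·(-1, -1).

-1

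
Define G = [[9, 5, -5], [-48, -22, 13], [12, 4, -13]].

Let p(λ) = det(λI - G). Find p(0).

594

p(0) = det(0·I − G) = det(−G) = (−1)^3·det(G).
det(G) = -594, so p(0) = 594.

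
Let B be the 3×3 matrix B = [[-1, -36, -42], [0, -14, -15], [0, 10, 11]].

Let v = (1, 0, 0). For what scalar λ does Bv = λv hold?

-1

Compute Bv: B·(1, 0, 0) = (-1, 0, 0).
Since Bv = λv, compare component 1: -1 = λ·1, so λ = -1.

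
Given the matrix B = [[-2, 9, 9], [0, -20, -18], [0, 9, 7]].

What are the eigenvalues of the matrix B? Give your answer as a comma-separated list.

-11, -2, -2

Compute the characteristic polynomial p(λ) = det(λI - B).
Expanding the 3×3 determinant: p(λ) = λ^3 + 15λ^2 + 48λ + 44.
Since p(-11) = 0, λ = -11 is a root.
Dividing by (λ + 11) leaves λ^2 + 4λ + 4.
The quadratic factor is (λ + 2)^2.
Eigenvalues: -11, -2, -2.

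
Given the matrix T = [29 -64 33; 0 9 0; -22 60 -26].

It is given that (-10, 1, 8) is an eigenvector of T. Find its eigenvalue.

Compute Tv: T·(-10, 1, 8) = (-90, 9, 72).
Since Tv = λv, compare component 1: -90 = λ·-10, so λ = 9.

9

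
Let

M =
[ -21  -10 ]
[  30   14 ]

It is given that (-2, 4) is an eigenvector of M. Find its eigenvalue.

Compute Mv: M·(-2, 4) = (2, -4).
Since Mv = λv, compare component 1: 2 = λ·-2, so λ = -1.

-1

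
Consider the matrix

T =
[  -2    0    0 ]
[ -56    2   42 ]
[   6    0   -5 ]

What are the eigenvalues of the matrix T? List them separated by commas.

-5, -2, 2

Compute the characteristic polynomial p(λ) = det(λI - T).
Expanding the 3×3 determinant: p(λ) = λ^3 + 5λ^2 - 4λ - 20.
Rational-root test: λ = -2 gives p(-2) = 0.
Dividing by (λ + 2) leaves λ^2 + 3λ - 10.
The quadratic factors as (λ + 5)·(λ - 2).
Eigenvalues: -5, -2, 2.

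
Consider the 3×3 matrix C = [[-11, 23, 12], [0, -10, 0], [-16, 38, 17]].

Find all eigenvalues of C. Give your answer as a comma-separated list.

-10, 1, 5

The characteristic polynomial is p(lambda) = det(lambda·I - C).
Expanding along the first row, p(lambda) = lambda^3 + 4·lambda^2 - 55·lambda + 50.
Rational-root test: lambda = 1 gives p(1) = 0.
Factor out (lambda - 1): p(lambda) = (lambda - 1)·(lambda^2 + 5·lambda - 50).
The quadratic factors as (lambda + 10)·(lambda - 5).
Eigenvalues: -10, 1, 5.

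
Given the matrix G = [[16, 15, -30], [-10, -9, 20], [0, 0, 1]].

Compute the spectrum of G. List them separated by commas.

1, 1, 6

The characteristic polynomial is p(λ) = det(λI - G).
Expanding the 3×3 determinant: p(λ) = λ^3 - 8λ^2 + 13λ - 6.
Try λ = 1: p(1) = 0, so 1 is a root.
Dividing by (λ - 1) leaves λ^2 - 7λ + 6.
The quadratic factors as (λ - 1)·(λ - 6).
Eigenvalues: 1, 1, 6.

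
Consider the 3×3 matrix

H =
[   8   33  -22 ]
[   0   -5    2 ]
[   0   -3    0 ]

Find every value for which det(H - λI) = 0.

The characteristic polynomial is p(s) = det(sI - H).
Expanding the 3×3 determinant: p(s) = s^3 - 3s^2 - 34s - 48.
Since p(8) = 0, s = 8 is a root.
Dividing by (s - 8) leaves s^2 + 5s + 6.
The quadratic factors as (s + 3)·(s + 2).
Eigenvalues: -3, -2, 8.

-3, -2, 8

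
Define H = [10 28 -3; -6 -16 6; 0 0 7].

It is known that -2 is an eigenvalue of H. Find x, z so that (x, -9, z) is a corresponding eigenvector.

We need (H + 2I)v = 0.
H + 2I = [[12, 28, -3], [-6, -14, 6], [0, 0, 9]].
Row 1: (12)·x + (28)·-9 + (-3)·z = 0
Row 2: (-6)·x + (-14)·-9 + (6)·z = 0
Row 3: (0)·x + (0)·-9 + (9)·z = 0
Solving gives x = 21, z = 0.
Check: H·(21, -9, 0) = (-42, 18, 0) = -2·(21, -9, 0).

21, 0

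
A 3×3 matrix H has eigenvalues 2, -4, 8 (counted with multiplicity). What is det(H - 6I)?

If H has eigenvalues 2, -4, 8, then H - 6I has eigenvalues -4, -10, 2.
det(H - 6I) = (-4) · (-10) · (2) = 80.

80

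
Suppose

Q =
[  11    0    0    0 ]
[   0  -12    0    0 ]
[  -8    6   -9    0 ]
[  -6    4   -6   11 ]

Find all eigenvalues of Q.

-12, -9, 11, 11

Q is lower triangular, so its eigenvalues are the diagonal entries.
Diagonal: 11, -12, -9, 11.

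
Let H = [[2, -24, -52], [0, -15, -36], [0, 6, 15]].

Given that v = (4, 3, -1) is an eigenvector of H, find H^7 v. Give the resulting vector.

First find the eigenvalue: Hv = (-12, -9, 3) = -3·(4, 3, -1), so λ = -3.
Then H^7 v = λ^7·v = (-3)^7·(4, 3, -1) = -2187·(4, 3, -1) = (-8748, -6561, 2187).

(-8748, -6561, 2187)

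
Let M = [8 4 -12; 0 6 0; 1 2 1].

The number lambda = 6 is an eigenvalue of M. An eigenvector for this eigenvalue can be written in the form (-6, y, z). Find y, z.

We need (M - 6I)v = 0.
M - 6I = [[2, 4, -12], [0, 0, 0], [1, 2, -5]].
Row 1: (2)·-6 + (4)·y + (-12)·z = 0
Row 2: (0)·-6 + (0)·y + (0)·z = 0
Row 3: (1)·-6 + (2)·y + (-5)·z = 0
Solving gives y = 3, z = 0.
Check: M·(-6, 3, 0) = (-36, 18, 0) = 6·(-6, 3, 0).

3, 0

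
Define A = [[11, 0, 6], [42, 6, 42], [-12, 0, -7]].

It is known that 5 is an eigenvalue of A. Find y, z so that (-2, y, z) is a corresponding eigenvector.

We need (A - 5I)v = 0.
A - 5I = [[6, 0, 6], [42, 1, 42], [-12, 0, -12]].
Row 1: (6)·-2 + (0)·y + (6)·z = 0
Row 2: (42)·-2 + (1)·y + (42)·z = 0
Row 3: (-12)·-2 + (0)·y + (-12)·z = 0
Solving gives y = 0, z = 2.
Check: A·(-2, 0, 2) = (-10, 0, 10) = 5·(-2, 0, 2).

0, 2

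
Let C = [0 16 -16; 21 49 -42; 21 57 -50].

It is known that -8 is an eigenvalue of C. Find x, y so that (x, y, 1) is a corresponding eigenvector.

2, 0

We need (C + 8I)v = 0.
C + 8I = [[8, 16, -16], [21, 57, -42], [21, 57, -42]].
Row 1: (8)·x + (16)·y + (-16)·1 = 0
Row 2: (21)·x + (57)·y + (-42)·1 = 0
Row 3: (21)·x + (57)·y + (-42)·1 = 0
Solving gives x = 2, y = 0.
Check: C·(2, 0, 1) = (-16, 0, -8) = -8·(2, 0, 1).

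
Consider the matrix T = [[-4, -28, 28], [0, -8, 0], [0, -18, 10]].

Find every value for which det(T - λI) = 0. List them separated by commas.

The characteristic polynomial is p(λ) = det(λI - T).
Expanding along the first row, p(λ) = λ^3 + 2λ^2 - 88λ - 320.
Try λ = -8: p(-8) = 0, so -8 is a root.
Factor out (λ + 8): p(λ) = (λ + 8)·(λ^2 - 6λ - 40).
The quadratic factors as (λ + 4)·(λ - 10).
Eigenvalues: -8, -4, 10.

-8, -4, 10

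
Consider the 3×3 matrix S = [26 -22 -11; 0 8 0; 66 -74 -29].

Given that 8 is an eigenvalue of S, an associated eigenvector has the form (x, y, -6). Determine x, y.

0, 3

We need (S - 8I)v = 0.
S - 8I = [[18, -22, -11], [0, 0, 0], [66, -74, -37]].
Row 1: (18)·x + (-22)·y + (-11)·-6 = 0
Row 2: (0)·x + (0)·y + (0)·-6 = 0
Row 3: (66)·x + (-74)·y + (-37)·-6 = 0
Solving gives x = 0, y = 3.
Check: S·(0, 3, -6) = (0, 24, -48) = 8·(0, 3, -6).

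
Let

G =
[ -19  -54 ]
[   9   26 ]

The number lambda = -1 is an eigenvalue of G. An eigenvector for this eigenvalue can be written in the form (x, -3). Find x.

We need (G + 1I)v = 0.
G + 1I = [[-18, -54], [9, 27]].
Row 1: (-18)·x + (-54)·-3 = 0
Row 2: (9)·x + (27)·-3 = 0
Solving gives x = 9.
Check: G·(9, -3) = (-9, 3) = -1·(9, -3).

9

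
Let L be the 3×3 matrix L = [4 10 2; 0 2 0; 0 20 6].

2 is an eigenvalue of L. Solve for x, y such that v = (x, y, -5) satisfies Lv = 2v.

We need (L - 2I)v = 0.
L - 2I = [[2, 10, 2], [0, 0, 0], [0, 20, 4]].
Row 1: (2)·x + (10)·y + (2)·-5 = 0
Row 2: (0)·x + (0)·y + (0)·-5 = 0
Row 3: (0)·x + (20)·y + (4)·-5 = 0
Solving gives x = 0, y = 1.
Check: L·(0, 1, -5) = (0, 2, -10) = 2·(0, 1, -5).

0, 1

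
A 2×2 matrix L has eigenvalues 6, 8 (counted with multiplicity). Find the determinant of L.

det(L) is the product of the eigenvalues: (6) · (8) = 48.

48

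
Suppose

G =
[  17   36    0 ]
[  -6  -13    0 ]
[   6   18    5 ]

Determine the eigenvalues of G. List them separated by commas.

Set up det(rI - G) = 0.
Cofactor expansion gives p(r) = r^3 - 9r^2 + 15r + 25.
Rational-root test: r = -1 gives p(-1) = 0.
Dividing by (r + 1) leaves r^2 - 10r + 25.
The quadratic factor is (r - 5)^2.
Eigenvalues: -1, 5, 5.

-1, 5, 5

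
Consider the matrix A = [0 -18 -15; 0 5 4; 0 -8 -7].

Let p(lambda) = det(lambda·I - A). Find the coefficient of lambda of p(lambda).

p(lambda) = lambda^3 + 2·lambda^2 - 3·lambda.
The coefficient of lambda is -3.

-3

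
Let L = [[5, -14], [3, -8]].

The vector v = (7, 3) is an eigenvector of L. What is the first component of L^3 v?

-7

First find the eigenvalue: Lv = (-7, -3) = -1·(7, 3), so λ = -1.
Then L^3 v = λ^3·v = (-1)^3·(7, 3) = -1·(7, 3) = (-7, -3).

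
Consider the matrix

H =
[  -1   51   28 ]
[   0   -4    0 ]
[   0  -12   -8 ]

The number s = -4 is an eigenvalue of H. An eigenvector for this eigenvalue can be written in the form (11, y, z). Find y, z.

1, -3

We need (H + 4I)v = 0.
H + 4I = [[3, 51, 28], [0, 0, 0], [0, -12, -4]].
Row 1: (3)·11 + (51)·y + (28)·z = 0
Row 2: (0)·11 + (0)·y + (0)·z = 0
Row 3: (0)·11 + (-12)·y + (-4)·z = 0
Solving gives y = 1, z = -3.
Check: H·(11, 1, -3) = (-44, -4, 12) = -4·(11, 1, -3).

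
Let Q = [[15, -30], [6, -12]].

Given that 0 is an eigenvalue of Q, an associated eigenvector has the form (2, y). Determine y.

We need (Q)v = 0.
Q = [[15, -30], [6, -12]].
Row 1: (15)·2 + (-30)·y = 0
Row 2: (6)·2 + (-12)·y = 0
Solving gives y = 1.
Check: Q·(2, 1) = (0, 0) = 0·(2, 1).

1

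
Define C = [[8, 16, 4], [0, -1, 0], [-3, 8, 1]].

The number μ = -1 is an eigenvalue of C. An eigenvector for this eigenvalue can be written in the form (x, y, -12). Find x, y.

0, 3

We need (C + 1I)v = 0.
C + 1I = [[9, 16, 4], [0, 0, 0], [-3, 8, 2]].
Row 1: (9)·x + (16)·y + (4)·-12 = 0
Row 2: (0)·x + (0)·y + (0)·-12 = 0
Row 3: (-3)·x + (8)·y + (2)·-12 = 0
Solving gives x = 0, y = 3.
Check: C·(0, 3, -12) = (0, -3, 12) = -1·(0, 3, -12).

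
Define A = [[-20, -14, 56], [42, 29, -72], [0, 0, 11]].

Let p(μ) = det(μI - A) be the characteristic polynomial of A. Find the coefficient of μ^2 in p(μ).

-20

The coefficient of μ^2 of det(μI - A) is −trace(A).
trace(A) = (-20) + (29) + (11) = 20, so the coefficient is -20.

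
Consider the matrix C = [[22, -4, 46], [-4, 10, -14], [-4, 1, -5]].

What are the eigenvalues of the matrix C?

The characteristic polynomial is p(μ) = det(μI - C).
Expanding along the first row, p(μ) = μ^3 - 27μ^2 + 242μ - 720.
Since p(9) = 0, μ = 9 is a root.
Dividing by (μ - 9) leaves μ^2 - 18μ + 80.
The quadratic factors as (μ - 8)·(μ - 10).
Eigenvalues: 8, 9, 10.

8, 9, 10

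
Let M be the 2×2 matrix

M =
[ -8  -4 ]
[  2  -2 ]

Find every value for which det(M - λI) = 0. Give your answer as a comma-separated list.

-6, -4

det(M - μI) = (-8 - μ)(-2 - μ) - (-4)·(2) = μ^2 + 10μ + 24.
This factors as (μ + 6)·(μ + 4) = 0.
Eigenvalues: -6, -4.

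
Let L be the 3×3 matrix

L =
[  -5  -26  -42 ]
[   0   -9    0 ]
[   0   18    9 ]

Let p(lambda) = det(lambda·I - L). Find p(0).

p(0) = det(0·I − L) = det(−L) = (−1)^3·det(L).
det(L) = 405, so p(0) = -405.

-405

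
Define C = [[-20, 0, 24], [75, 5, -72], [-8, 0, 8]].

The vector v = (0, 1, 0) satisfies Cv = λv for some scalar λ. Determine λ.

Compute Cv: C·(0, 1, 0) = (0, 5, 0).
Since Cv = λv, compare component 2: 5 = λ·1, so λ = 5.

5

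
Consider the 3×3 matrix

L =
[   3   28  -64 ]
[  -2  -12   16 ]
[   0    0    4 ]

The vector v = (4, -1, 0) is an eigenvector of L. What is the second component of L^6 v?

First find the eigenvalue: Lv = (-16, 4, 0) = -4·(4, -1, 0), so λ = -4.
Then L^6 v = λ^6·v = (-4)^6·(4, -1, 0) = 4096·(4, -1, 0) = (16384, -4096, 0).

-4096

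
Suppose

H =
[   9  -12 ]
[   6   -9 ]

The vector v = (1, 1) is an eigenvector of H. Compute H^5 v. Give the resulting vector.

First find the eigenvalue: Hv = (-3, -3) = -3·(1, 1), so λ = -3.
Then H^5 v = λ^5·v = (-3)^5·(1, 1) = -243·(1, 1) = (-243, -243).

(-243, -243)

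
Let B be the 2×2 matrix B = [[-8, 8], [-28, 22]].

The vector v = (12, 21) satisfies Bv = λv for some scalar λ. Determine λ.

Compute Bv: B·(12, 21) = (72, 126).
Since Bv = λv, compare component 1: 72 = λ·12, so λ = 6.

6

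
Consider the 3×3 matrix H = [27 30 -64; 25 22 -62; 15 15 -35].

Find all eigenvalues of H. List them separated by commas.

-3, 7, 10

Compute the characteristic polynomial p(t) = det(tI - H).
Expanding along the first row, p(t) = t^3 - 14t^2 + 19t + 210.
Since p(-3) = 0, t = -3 is a root.
Dividing by (t + 3) leaves t^2 - 17t + 70.
The quadratic factors as (t - 7)·(t - 10).
Eigenvalues: -3, 7, 10.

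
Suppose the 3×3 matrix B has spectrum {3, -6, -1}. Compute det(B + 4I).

If B has eigenvalues 3, -6, -1, then B + 4I has eigenvalues 7, -2, 3.
det(B + 4I) = (7) · (-2) · (3) = -42.

-42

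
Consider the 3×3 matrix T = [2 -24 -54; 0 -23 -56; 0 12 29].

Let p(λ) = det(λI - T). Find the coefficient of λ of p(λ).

p(λ) = λ^3 - 8λ^2 + 17λ - 10.
The coefficient of λ is 17.

17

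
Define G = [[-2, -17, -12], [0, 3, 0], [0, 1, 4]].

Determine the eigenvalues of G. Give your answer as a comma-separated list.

Set up det(μI - G) = 0.
Cofactor expansion gives p(μ) = μ^3 - 5μ^2 - 2μ + 24.
Rational-root test: μ = 3 gives p(3) = 0.
Dividing by (μ - 3) leaves μ^2 - 2μ - 8.
The quadratic factors as (μ + 2)·(μ - 4).
Eigenvalues: -2, 3, 4.

-2, 3, 4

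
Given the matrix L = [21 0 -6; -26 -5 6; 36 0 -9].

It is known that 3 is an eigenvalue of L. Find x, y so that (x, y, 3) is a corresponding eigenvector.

1, -1

We need (L - 3I)v = 0.
L - 3I = [[18, 0, -6], [-26, -8, 6], [36, 0, -12]].
Row 1: (18)·x + (0)·y + (-6)·3 = 0
Row 2: (-26)·x + (-8)·y + (6)·3 = 0
Row 3: (36)·x + (0)·y + (-12)·3 = 0
Solving gives x = 1, y = -1.
Check: L·(1, -1, 3) = (3, -3, 9) = 3·(1, -1, 3).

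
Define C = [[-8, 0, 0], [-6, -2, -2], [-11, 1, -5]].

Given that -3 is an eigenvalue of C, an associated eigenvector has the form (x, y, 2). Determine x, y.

0, 4

We need (C + 3I)v = 0.
C + 3I = [[-5, 0, 0], [-6, 1, -2], [-11, 1, -2]].
Row 1: (-5)·x + (0)·y + (0)·2 = 0
Row 2: (-6)·x + (1)·y + (-2)·2 = 0
Row 3: (-11)·x + (1)·y + (-2)·2 = 0
Solving gives x = 0, y = 4.
Check: C·(0, 4, 2) = (0, -12, -6) = -3·(0, 4, 2).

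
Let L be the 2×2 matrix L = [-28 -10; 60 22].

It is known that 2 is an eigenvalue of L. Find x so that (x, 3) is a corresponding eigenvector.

-1

We need (L - 2I)v = 0.
L - 2I = [[-30, -10], [60, 20]].
Row 1: (-30)·x + (-10)·3 = 0
Row 2: (60)·x + (20)·3 = 0
Solving gives x = -1.
Check: L·(-1, 3) = (-2, 6) = 2·(-1, 3).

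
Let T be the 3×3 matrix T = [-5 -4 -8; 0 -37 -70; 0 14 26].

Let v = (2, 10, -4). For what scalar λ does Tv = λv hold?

-9

Compute Tv: T·(2, 10, -4) = (-18, -90, 36).
Since Tv = λv, compare component 1: -18 = λ·2, so λ = -9.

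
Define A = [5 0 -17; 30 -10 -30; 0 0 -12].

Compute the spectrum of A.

-12, -10, 5

Set up det(tI - A) = 0.
Expanding the 3×3 determinant: p(t) = t^3 + 17t^2 + 10t - 600.
Rational-root test: t = 5 gives p(5) = 0.
Dividing by (t - 5) leaves t^2 + 22t + 120.
The quadratic factors as (t + 12)·(t + 10).
Eigenvalues: -12, -10, 5.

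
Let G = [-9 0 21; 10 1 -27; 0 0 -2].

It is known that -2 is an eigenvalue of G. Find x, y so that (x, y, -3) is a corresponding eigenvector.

-9, 3

We need (G + 2I)v = 0.
G + 2I = [[-7, 0, 21], [10, 3, -27], [0, 0, 0]].
Row 1: (-7)·x + (0)·y + (21)·-3 = 0
Row 2: (10)·x + (3)·y + (-27)·-3 = 0
Row 3: (0)·x + (0)·y + (0)·-3 = 0
Solving gives x = -9, y = 3.
Check: G·(-9, 3, -3) = (18, -6, 6) = -2·(-9, 3, -3).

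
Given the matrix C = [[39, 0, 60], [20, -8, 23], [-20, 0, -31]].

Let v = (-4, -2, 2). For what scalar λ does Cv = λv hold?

9

Compute Cv: C·(-4, -2, 2) = (-36, -18, 18).
Since Cv = λv, compare component 1: -36 = λ·-4, so λ = 9.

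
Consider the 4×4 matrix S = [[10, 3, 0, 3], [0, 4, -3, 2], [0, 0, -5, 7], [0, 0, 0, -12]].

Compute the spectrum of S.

-12, -5, 4, 10

S is upper triangular, so its eigenvalues are the diagonal entries.
Diagonal: 10, 4, -5, -12.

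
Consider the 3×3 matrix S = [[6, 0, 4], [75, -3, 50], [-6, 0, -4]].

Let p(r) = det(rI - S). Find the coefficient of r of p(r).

p(r) = r^3 + r^2 - 6r.
The coefficient of r is -6.

-6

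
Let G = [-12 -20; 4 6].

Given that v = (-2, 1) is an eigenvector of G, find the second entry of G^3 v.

First find the eigenvalue: Gv = (4, -2) = -2·(-2, 1), so λ = -2.
Then G^3 v = λ^3·v = (-2)^3·(-2, 1) = -8·(-2, 1) = (16, -8).

-8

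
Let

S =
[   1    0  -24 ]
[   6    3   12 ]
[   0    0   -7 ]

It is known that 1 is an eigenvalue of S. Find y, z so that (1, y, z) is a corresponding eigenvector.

We need (S - 1I)v = 0.
S - 1I = [[0, 0, -24], [6, 2, 12], [0, 0, -8]].
Row 1: (0)·1 + (0)·y + (-24)·z = 0
Row 2: (6)·1 + (2)·y + (12)·z = 0
Row 3: (0)·1 + (0)·y + (-8)·z = 0
Solving gives y = -3, z = 0.
Check: S·(1, -3, 0) = (1, -3, 0) = 1·(1, -3, 0).

-3, 0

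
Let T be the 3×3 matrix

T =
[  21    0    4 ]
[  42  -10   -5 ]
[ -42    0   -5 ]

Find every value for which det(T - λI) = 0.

-10, 7, 9

Set up det(μI - T) = 0.
Expanding the 3×3 determinant: p(μ) = μ^3 - 6μ^2 - 97μ + 630.
Since p(7) = 0, μ = 7 is a root.
Factor out (μ - 7): p(μ) = (μ - 7)·(μ^2 + μ - 90).
The quadratic factors as (μ + 10)·(μ - 9).
Eigenvalues: -10, 7, 9.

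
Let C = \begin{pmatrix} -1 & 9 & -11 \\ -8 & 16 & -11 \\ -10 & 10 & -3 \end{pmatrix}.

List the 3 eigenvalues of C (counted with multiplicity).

Set up det(tI - C) = 0.
Cofactor expansion gives p(t) = t^3 - 12t^2 + 11t + 168.
Since p(-3) = 0, t = -3 is a root.
Dividing by (t + 3) leaves t^2 - 15t + 56.
The quadratic factors as (t - 7)·(t - 8).
Eigenvalues: -3, 7, 8.

-3, 7, 8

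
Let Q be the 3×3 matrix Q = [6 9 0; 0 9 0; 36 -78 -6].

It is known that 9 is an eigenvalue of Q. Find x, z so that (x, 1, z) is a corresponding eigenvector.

We need (Q - 9I)v = 0.
Q - 9I = [[-3, 9, 0], [0, 0, 0], [36, -78, -15]].
Row 1: (-3)·x + (9)·1 + (0)·z = 0
Row 2: (0)·x + (0)·1 + (0)·z = 0
Row 3: (36)·x + (-78)·1 + (-15)·z = 0
Solving gives x = 3, z = 2.
Check: Q·(3, 1, 2) = (27, 9, 18) = 9·(3, 1, 2).

3, 2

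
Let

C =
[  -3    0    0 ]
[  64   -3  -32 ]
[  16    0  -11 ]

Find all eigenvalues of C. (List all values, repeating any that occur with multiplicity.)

Compute the characteristic polynomial p(μ) = det(μI - C).
Expanding the 3×3 determinant: p(μ) = μ^3 + 17μ^2 + 75μ + 99.
Since p(-3) = 0, μ = -3 is a root.
Dividing by (μ + 3) leaves μ^2 + 14μ + 33.
The quadratic factors as (μ + 11)·(μ + 3).
Eigenvalues: -11, -3, -3.

-11, -3, -3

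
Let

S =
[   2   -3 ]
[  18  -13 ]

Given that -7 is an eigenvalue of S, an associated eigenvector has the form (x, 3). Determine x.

We need (S + 7I)v = 0.
S + 7I = [[9, -3], [18, -6]].
Row 1: (9)·x + (-3)·3 = 0
Row 2: (18)·x + (-6)·3 = 0
Solving gives x = 1.
Check: S·(1, 3) = (-7, -21) = -7·(1, 3).

1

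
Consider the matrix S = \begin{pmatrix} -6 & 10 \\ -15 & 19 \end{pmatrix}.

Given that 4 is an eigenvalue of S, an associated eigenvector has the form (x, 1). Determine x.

1

We need (S - 4I)v = 0.
S - 4I = [[-10, 10], [-15, 15]].
Row 1: (-10)·x + (10)·1 = 0
Row 2: (-15)·x + (15)·1 = 0
Solving gives x = 1.
Check: S·(1, 1) = (4, 4) = 4·(1, 1).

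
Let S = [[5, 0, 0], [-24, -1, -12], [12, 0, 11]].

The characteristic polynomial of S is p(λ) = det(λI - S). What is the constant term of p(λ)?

55

p(λ) = λ^3 - 15λ^2 + 39λ + 55.
The constant term is 55.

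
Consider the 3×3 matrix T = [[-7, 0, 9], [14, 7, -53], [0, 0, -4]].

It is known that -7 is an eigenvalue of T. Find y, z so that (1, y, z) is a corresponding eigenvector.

We need (T + 7I)v = 0.
T + 7I = [[0, 0, 9], [14, 14, -53], [0, 0, 3]].
Row 1: (0)·1 + (0)·y + (9)·z = 0
Row 2: (14)·1 + (14)·y + (-53)·z = 0
Row 3: (0)·1 + (0)·y + (3)·z = 0
Solving gives y = -1, z = 0.
Check: T·(1, -1, 0) = (-7, 7, 0) = -7·(1, -1, 0).

-1, 0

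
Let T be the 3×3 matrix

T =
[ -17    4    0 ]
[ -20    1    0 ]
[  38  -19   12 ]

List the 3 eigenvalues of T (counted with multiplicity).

Compute the characteristic polynomial p(λ) = det(λI - T).
Expanding along the first row, p(λ) = λ^3 + 4λ^2 - 129λ - 756.
Rational-root test: λ = -7 gives p(-7) = 0.
Dividing by (λ + 7) leaves λ^2 - 3λ - 108.
The quadratic factors as (λ + 9)·(λ - 12).
Eigenvalues: -9, -7, 12.

-9, -7, 12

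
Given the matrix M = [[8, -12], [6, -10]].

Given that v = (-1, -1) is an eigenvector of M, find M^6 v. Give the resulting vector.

(-4096, -4096)

First find the eigenvalue: Mv = (4, 4) = -4·(-1, -1), so λ = -4.
Then M^6 v = λ^6·v = (-4)^6·(-1, -1) = 4096·(-1, -1) = (-4096, -4096).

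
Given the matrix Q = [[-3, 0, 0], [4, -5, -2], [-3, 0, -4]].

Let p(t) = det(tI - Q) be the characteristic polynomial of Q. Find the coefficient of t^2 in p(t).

The coefficient of t^2 of det(tI - Q) is −trace(Q).
trace(Q) = (-3) + (-5) + (-4) = -12, so the coefficient is 12.

12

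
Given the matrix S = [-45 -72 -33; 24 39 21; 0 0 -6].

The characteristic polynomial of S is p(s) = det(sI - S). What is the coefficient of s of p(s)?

9

p(s) = s^3 + 12s^2 + 9s - 162.
The coefficient of s is 9.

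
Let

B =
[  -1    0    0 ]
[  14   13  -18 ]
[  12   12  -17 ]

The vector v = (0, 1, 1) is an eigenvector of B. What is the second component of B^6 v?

First find the eigenvalue: Bv = (0, -5, -5) = -5·(0, 1, 1), so λ = -5.
Then B^6 v = λ^6·v = (-5)^6·(0, 1, 1) = 15625·(0, 1, 1) = (0, 15625, 15625).

15625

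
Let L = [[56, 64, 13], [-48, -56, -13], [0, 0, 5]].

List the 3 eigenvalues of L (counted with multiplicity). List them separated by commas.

-8, 5, 8

The characteristic polynomial is p(r) = det(rI - L).
Cofactor expansion gives p(r) = r^3 - 5r^2 - 64r + 320.
Try r = -8: p(-8) = 0, so -8 is a root.
Factor out (r + 8): p(r) = (r + 8)·(r^2 - 13r + 40).
The quadratic factors as (r - 5)·(r - 8).
Eigenvalues: -8, 5, 8.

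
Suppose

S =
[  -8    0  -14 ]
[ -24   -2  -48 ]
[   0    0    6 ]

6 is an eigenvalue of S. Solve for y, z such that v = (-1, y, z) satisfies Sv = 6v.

We need (S - 6I)v = 0.
S - 6I = [[-14, 0, -14], [-24, -8, -48], [0, 0, 0]].
Row 1: (-14)·-1 + (0)·y + (-14)·z = 0
Row 2: (-24)·-1 + (-8)·y + (-48)·z = 0
Row 3: (0)·-1 + (0)·y + (0)·z = 0
Solving gives y = -3, z = 1.
Check: S·(-1, -3, 1) = (-6, -18, 6) = 6·(-1, -3, 1).

-3, 1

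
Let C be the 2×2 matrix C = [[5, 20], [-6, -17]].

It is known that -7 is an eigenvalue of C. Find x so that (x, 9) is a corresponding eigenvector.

-15

We need (C + 7I)v = 0.
C + 7I = [[12, 20], [-6, -10]].
Row 1: (12)·x + (20)·9 = 0
Row 2: (-6)·x + (-10)·9 = 0
Solving gives x = -15.
Check: C·(-15, 9) = (105, -63) = -7·(-15, 9).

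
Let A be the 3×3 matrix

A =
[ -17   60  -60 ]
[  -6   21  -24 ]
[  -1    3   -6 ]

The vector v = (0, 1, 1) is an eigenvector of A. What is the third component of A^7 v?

First find the eigenvalue: Av = (0, -3, -3) = -3·(0, 1, 1), so λ = -3.
Then A^7 v = λ^7·v = (-3)^7·(0, 1, 1) = -2187·(0, 1, 1) = (0, -2187, -2187).

-2187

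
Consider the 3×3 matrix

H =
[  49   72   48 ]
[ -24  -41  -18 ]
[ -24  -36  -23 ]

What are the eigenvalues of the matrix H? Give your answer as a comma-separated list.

-11, -5, 1

Compute the characteristic polynomial p(lambda) = det(lambda·I - H).
Expanding along the first row, p(lambda) = lambda^3 + 15·lambda^2 + 39·lambda - 55.
Since p(-11) = 0, lambda = -11 is a root.
Factor out (lambda + 11): p(lambda) = (lambda + 11)·(lambda^2 + 4·lambda - 5).
The quadratic factors as (lambda + 5)·(lambda - 1).
Eigenvalues: -11, -5, 1.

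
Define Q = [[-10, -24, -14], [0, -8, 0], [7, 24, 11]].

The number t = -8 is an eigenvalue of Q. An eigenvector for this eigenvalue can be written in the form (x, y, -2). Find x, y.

We need (Q + 8I)v = 0.
Q + 8I = [[-2, -24, -14], [0, 0, 0], [7, 24, 19]].
Row 1: (-2)·x + (-24)·y + (-14)·-2 = 0
Row 2: (0)·x + (0)·y + (0)·-2 = 0
Row 3: (7)·x + (24)·y + (19)·-2 = 0
Solving gives x = 2, y = 1.
Check: Q·(2, 1, -2) = (-16, -8, 16) = -8·(2, 1, -2).

2, 1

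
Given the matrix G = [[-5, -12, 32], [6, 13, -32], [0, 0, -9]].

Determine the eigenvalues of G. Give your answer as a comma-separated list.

Compute the characteristic polynomial p(μ) = det(μI - G).
Expanding along the first row, p(μ) = μ^3 + μ^2 - 65μ + 63.
Rational-root test: μ = 7 gives p(7) = 0.
Dividing by (μ - 7) leaves μ^2 + 8μ - 9.
The quadratic factors as (μ + 9)·(μ - 1).
Eigenvalues: -9, 1, 7.

-9, 1, 7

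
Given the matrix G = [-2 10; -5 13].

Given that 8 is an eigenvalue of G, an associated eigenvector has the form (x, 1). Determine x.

1

We need (G - 8I)v = 0.
G - 8I = [[-10, 10], [-5, 5]].
Row 1: (-10)·x + (10)·1 = 0
Row 2: (-5)·x + (5)·1 = 0
Solving gives x = 1.
Check: G·(1, 1) = (8, 8) = 8·(1, 1).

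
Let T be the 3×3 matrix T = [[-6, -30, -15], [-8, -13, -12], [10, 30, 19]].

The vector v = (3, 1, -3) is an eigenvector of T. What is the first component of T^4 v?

3

First find the eigenvalue: Tv = (-3, -1, 3) = -1·(3, 1, -3), so λ = -1.
Then T^4 v = λ^4·v = (-1)^4·(3, 1, -3) = 1·(3, 1, -3) = (3, 1, -3).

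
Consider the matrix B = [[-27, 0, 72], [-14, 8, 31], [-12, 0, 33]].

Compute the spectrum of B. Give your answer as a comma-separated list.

Set up det(μI - B) = 0.
Expanding the 3×3 determinant: p(μ) = μ^3 - 14μ^2 + 21μ + 216.
Try μ = -3: p(-3) = 0, so -3 is a root.
Factor out (μ + 3): p(μ) = (μ + 3)·(μ^2 - 17μ + 72).
The quadratic factors as (μ - 8)·(μ - 9).
Eigenvalues: -3, 8, 9.

-3, 8, 9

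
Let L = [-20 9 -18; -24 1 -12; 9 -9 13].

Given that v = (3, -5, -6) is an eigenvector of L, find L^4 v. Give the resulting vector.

(3, -5, -6)

First find the eigenvalue: Lv = (3, -5, -6) = 1·(3, -5, -6), so λ = 1.
Then L^4 v = λ^4·v = 1^4·(3, -5, -6) = 1·(3, -5, -6) = (3, -5, -6).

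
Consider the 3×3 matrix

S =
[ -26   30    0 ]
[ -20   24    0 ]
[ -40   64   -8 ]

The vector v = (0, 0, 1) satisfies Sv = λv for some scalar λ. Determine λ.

-8

Compute Sv: S·(0, 0, 1) = (0, 0, -8).
Since Sv = λv, compare component 3: -8 = λ·1, so λ = -8.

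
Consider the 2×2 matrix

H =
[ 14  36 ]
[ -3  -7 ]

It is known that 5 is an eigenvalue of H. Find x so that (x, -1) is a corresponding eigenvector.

We need (H - 5I)v = 0.
H - 5I = [[9, 36], [-3, -12]].
Row 1: (9)·x + (36)·-1 = 0
Row 2: (-3)·x + (-12)·-1 = 0
Solving gives x = 4.
Check: H·(4, -1) = (20, -5) = 5·(4, -1).

4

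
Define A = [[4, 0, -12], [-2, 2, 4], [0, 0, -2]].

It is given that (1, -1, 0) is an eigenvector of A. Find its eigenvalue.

Compute Av: A·(1, -1, 0) = (4, -4, 0).
Since Av = λv, compare component 1: 4 = λ·1, so λ = 4.

4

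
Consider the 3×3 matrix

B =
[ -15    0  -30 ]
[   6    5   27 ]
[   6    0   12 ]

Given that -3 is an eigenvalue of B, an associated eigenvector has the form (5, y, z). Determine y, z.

We need (B + 3I)v = 0.
B + 3I = [[-12, 0, -30], [6, 8, 27], [6, 0, 15]].
Row 1: (-12)·5 + (0)·y + (-30)·z = 0
Row 2: (6)·5 + (8)·y + (27)·z = 0
Row 3: (6)·5 + (0)·y + (15)·z = 0
Solving gives y = 3, z = -2.
Check: B·(5, 3, -2) = (-15, -9, 6) = -3·(5, 3, -2).

3, -2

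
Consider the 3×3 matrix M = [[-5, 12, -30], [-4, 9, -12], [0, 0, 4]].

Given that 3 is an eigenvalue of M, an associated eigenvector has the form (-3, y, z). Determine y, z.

-2, 0

We need (M - 3I)v = 0.
M - 3I = [[-8, 12, -30], [-4, 6, -12], [0, 0, 1]].
Row 1: (-8)·-3 + (12)·y + (-30)·z = 0
Row 2: (-4)·-3 + (6)·y + (-12)·z = 0
Row 3: (0)·-3 + (0)·y + (1)·z = 0
Solving gives y = -2, z = 0.
Check: M·(-3, -2, 0) = (-9, -6, 0) = 3·(-3, -2, 0).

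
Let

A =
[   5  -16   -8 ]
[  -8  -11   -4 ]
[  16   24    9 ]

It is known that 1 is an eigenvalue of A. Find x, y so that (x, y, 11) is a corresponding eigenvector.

We need (A - 1I)v = 0.
A - 1I = [[4, -16, -8], [-8, -12, -4], [16, 24, 8]].
Row 1: (4)·x + (-16)·y + (-8)·11 = 0
Row 2: (-8)·x + (-12)·y + (-4)·11 = 0
Row 3: (16)·x + (24)·y + (8)·11 = 0
Solving gives x = 2, y = -5.
Check: A·(2, -5, 11) = (2, -5, 11) = 1·(2, -5, 11).

2, -5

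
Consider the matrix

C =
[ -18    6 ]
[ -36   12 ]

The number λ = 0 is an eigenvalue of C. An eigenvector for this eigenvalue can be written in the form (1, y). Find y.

We need (C)v = 0.
C = [[-18, 6], [-36, 12]].
Row 1: (-18)·1 + (6)·y = 0
Row 2: (-36)·1 + (12)·y = 0
Solving gives y = 3.
Check: C·(1, 3) = (0, 0) = 0·(1, 3).

3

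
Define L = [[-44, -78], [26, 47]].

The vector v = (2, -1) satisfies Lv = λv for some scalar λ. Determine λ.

-5

Compute Lv: L·(2, -1) = (-10, 5).
Since Lv = λv, compare component 1: -10 = λ·2, so λ = -5.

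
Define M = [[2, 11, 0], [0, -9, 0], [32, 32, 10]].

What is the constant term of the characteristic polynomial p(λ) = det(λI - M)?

p(0) = det(0·I − M) = det(−M) = (−1)^3·det(M).
det(M) = -180, so p(0) = 180.

180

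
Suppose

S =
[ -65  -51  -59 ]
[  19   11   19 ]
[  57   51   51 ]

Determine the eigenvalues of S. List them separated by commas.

Set up det(λI - S) = 0.
Cofactor expansion gives p(λ) = λ^3 + 3λ^2 - 106λ - 528.
Rational-root test: λ = -6 gives p(-6) = 0.
Factor out (λ + 6): p(λ) = (λ + 6)·(λ^2 - 3λ - 88).
The quadratic factors as (λ + 8)·(λ - 11).
Eigenvalues: -8, -6, 11.

-8, -6, 11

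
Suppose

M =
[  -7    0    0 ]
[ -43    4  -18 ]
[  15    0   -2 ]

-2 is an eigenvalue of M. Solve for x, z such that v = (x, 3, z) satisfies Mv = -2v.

0, 1

We need (M + 2I)v = 0.
M + 2I = [[-5, 0, 0], [-43, 6, -18], [15, 0, 0]].
Row 1: (-5)·x + (0)·3 + (0)·z = 0
Row 2: (-43)·x + (6)·3 + (-18)·z = 0
Row 3: (15)·x + (0)·3 + (0)·z = 0
Solving gives x = 0, z = 1.
Check: M·(0, 3, 1) = (0, -6, -2) = -2·(0, 3, 1).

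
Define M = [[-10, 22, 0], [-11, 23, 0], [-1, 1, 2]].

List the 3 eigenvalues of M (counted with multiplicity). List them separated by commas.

1, 2, 12

Compute the characteristic polynomial p(λ) = det(λI - M).
Expanding the 3×3 determinant: p(λ) = λ^3 - 15λ^2 + 38λ - 24.
Try λ = 2: p(2) = 0, so 2 is a root.
Factor out (λ - 2): p(λ) = (λ - 2)·(λ^2 - 13λ + 12).
The quadratic factors as (λ - 1)·(λ - 12).
Eigenvalues: 1, 2, 12.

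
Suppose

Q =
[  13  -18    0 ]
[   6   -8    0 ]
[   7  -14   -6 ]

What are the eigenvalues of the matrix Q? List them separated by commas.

The characteristic polynomial is p(λ) = det(λI - Q).
Cofactor expansion gives p(λ) = λ^3 + λ^2 - 26λ + 24.
Try λ = 4: p(4) = 0, so 4 is a root.
Dividing by (λ - 4) leaves λ^2 + 5λ - 6.
The quadratic factors as (λ + 6)·(λ - 1).
Eigenvalues: -6, 1, 4.

-6, 1, 4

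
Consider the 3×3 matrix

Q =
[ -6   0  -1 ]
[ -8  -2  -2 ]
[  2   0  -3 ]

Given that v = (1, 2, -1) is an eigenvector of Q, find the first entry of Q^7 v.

-78125

First find the eigenvalue: Qv = (-5, -10, 5) = -5·(1, 2, -1), so λ = -5.
Then Q^7 v = λ^7·v = (-5)^7·(1, 2, -1) = -78125·(1, 2, -1) = (-78125, -156250, 78125).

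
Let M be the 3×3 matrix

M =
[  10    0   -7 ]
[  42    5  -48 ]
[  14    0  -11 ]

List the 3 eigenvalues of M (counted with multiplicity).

The characteristic polynomial is p(lambda) = det(lambda·I - M).
Cofactor expansion gives p(lambda) = lambda^3 - 4·lambda^2 - 17·lambda + 60.
Since p(3) = 0, lambda = 3 is a root.
Factor out (lambda - 3): p(lambda) = (lambda - 3)·(lambda^2 - lambda - 20).
The quadratic factors as (lambda + 4)·(lambda - 5).
Eigenvalues: -4, 3, 5.

-4, 3, 5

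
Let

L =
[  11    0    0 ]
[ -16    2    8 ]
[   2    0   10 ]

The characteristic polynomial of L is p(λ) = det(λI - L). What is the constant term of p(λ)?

p(λ) = λ^3 - 23λ^2 + 152λ - 220.
The constant term is -220.

-220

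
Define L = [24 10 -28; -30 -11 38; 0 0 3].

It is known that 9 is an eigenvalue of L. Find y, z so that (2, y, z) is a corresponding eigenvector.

-3, 0

We need (L - 9I)v = 0.
L - 9I = [[15, 10, -28], [-30, -20, 38], [0, 0, -6]].
Row 1: (15)·2 + (10)·y + (-28)·z = 0
Row 2: (-30)·2 + (-20)·y + (38)·z = 0
Row 3: (0)·2 + (0)·y + (-6)·z = 0
Solving gives y = -3, z = 0.
Check: L·(2, -3, 0) = (18, -27, 0) = 9·(2, -3, 0).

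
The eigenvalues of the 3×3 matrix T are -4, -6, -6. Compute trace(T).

-16

trace(T) is the sum of the eigenvalues: (-4) + (-6) + (-6) = -16.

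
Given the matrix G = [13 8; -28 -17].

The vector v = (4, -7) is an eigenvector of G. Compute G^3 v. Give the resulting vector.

(-4, 7)

First find the eigenvalue: Gv = (-4, 7) = -1·(4, -7), so λ = -1.
Then G^3 v = λ^3·v = (-1)^3·(4, -7) = -1·(4, -7) = (-4, 7).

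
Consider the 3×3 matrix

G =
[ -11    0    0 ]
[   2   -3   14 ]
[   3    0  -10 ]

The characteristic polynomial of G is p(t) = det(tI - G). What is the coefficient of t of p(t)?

173

p(t) = t^3 + 24t^2 + 173t + 330.
The coefficient of t is 173.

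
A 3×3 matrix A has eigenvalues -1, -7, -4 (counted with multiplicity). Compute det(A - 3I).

-280

If A has eigenvalues -1, -7, -4, then A - 3I has eigenvalues -4, -10, -7.
det(A - 3I) = (-4) · (-10) · (-7) = -280.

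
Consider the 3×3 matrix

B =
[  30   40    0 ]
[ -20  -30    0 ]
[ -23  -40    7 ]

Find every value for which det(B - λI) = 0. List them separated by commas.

Compute the characteristic polynomial p(r) = det(rI - B).
Cofactor expansion gives p(r) = r^3 - 7r^2 - 100r + 700.
Since p(10) = 0, r = 10 is a root.
Factor out (r - 10): p(r) = (r - 10)·(r^2 + 3r - 70).
The quadratic factors as (r + 10)·(r - 7).
Eigenvalues: -10, 7, 10.

-10, 7, 10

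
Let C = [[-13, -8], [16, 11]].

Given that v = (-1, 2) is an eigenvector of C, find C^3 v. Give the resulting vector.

(-27, 54)

First find the eigenvalue: Cv = (-3, 6) = 3·(-1, 2), so λ = 3.
Then C^3 v = λ^3·v = 3^3·(-1, 2) = 27·(-1, 2) = (-27, 54).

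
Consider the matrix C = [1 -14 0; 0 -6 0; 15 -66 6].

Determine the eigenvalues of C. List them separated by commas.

The characteristic polynomial is p(r) = det(rI - C).
Cofactor expansion gives p(r) = r^3 - r^2 - 36r + 36.
Try r = -6: p(-6) = 0, so -6 is a root.
Dividing by (r + 6) leaves r^2 - 7r + 6.
The quadratic factors as (r - 1)·(r - 6).
Eigenvalues: -6, 1, 6.

-6, 1, 6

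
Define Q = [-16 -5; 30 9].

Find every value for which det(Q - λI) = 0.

det(Q - λI) = (-16 - λ)(9 - λ) - (-5)·(30) = λ^2 + 7λ + 6.
This factors as (λ + 6)·(λ + 1) = 0.
Eigenvalues: -6, -1.

-6, -1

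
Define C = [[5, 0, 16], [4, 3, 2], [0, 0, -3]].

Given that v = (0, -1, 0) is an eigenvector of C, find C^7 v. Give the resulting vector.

(0, -2187, 0)

First find the eigenvalue: Cv = (0, -3, 0) = 3·(0, -1, 0), so λ = 3.
Then C^7 v = λ^7·v = 3^7·(0, -1, 0) = 2187·(0, -1, 0) = (0, -2187, 0).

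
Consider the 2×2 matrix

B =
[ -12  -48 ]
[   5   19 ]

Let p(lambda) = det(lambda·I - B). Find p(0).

p(0) = det(0·I − B) = det(−B) = (−1)^2·det(B).
det(B) = 12, so p(0) = 12.

12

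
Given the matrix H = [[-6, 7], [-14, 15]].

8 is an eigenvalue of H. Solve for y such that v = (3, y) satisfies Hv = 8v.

We need (H - 8I)v = 0.
H - 8I = [[-14, 7], [-14, 7]].
Row 1: (-14)·3 + (7)·y = 0
Row 2: (-14)·3 + (7)·y = 0
Solving gives y = 6.
Check: H·(3, 6) = (24, 48) = 8·(3, 6).

6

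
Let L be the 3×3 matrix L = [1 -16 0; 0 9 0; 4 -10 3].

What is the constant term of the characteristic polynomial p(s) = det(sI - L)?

-27

p(0) = det(0·I − L) = det(−L) = (−1)^3·det(L).
det(L) = 27, so p(0) = -27.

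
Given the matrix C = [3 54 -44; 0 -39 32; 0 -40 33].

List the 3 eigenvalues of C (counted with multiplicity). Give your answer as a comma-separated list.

Compute the characteristic polynomial p(s) = det(sI - C).
Expanding the 3×3 determinant: p(s) = s^3 + 3s^2 - 25s + 21.
Since p(1) = 0, s = 1 is a root.
Dividing by (s - 1) leaves s^2 + 4s - 21.
The quadratic factors as (s + 7)·(s - 3).
Eigenvalues: -7, 1, 3.

-7, 1, 3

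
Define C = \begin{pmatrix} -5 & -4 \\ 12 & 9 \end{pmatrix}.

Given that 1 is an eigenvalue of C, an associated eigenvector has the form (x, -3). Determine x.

2

We need (C - 1I)v = 0.
C - 1I = [[-6, -4], [12, 8]].
Row 1: (-6)·x + (-4)·-3 = 0
Row 2: (12)·x + (8)·-3 = 0
Solving gives x = 2.
Check: C·(2, -3) = (2, -3) = 1·(2, -3).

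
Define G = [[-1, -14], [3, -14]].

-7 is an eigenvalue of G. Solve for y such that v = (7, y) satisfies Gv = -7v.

We need (G + 7I)v = 0.
G + 7I = [[6, -14], [3, -7]].
Row 1: (6)·7 + (-14)·y = 0
Row 2: (3)·7 + (-7)·y = 0
Solving gives y = 3.
Check: G·(7, 3) = (-49, -21) = -7·(7, 3).

3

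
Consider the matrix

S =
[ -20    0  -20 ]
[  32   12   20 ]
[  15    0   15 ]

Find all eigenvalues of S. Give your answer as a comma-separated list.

Set up det(sI - S) = 0.
Expanding along the first row, p(s) = s^3 - 7s^2 - 60s.
Rational-root test: s = 12 gives p(12) = 0.
Factor out (s - 12): p(s) = (s - 12)·(s^2 + 5s).
The quadratic factors as (s + 5)·s.
Eigenvalues: -5, 0, 12.

-5, 0, 12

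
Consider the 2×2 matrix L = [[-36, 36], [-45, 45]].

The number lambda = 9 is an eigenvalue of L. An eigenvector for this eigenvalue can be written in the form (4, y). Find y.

5

We need (L - 9I)v = 0.
L - 9I = [[-45, 36], [-45, 36]].
Row 1: (-45)·4 + (36)·y = 0
Row 2: (-45)·4 + (36)·y = 0
Solving gives y = 5.
Check: L·(4, 5) = (36, 45) = 9·(4, 5).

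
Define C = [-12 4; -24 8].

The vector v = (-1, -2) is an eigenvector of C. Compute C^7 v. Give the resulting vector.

(16384, 32768)

First find the eigenvalue: Cv = (4, 8) = -4·(-1, -2), so λ = -4.
Then C^7 v = λ^7·v = (-4)^7·(-1, -2) = -16384·(-1, -2) = (16384, 32768).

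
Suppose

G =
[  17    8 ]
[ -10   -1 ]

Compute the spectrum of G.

det(G - rI) = (17 - r)(-1 - r) - (8)·(-10) = r^2 - 16r + 63.
This factors as (r - 7)·(r - 9) = 0.
Eigenvalues: 7, 9.

7, 9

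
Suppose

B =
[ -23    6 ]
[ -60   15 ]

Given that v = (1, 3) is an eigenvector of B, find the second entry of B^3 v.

First find the eigenvalue: Bv = (-5, -15) = -5·(1, 3), so λ = -5.
Then B^3 v = λ^3·v = (-5)^3·(1, 3) = -125·(1, 3) = (-125, -375).

-375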